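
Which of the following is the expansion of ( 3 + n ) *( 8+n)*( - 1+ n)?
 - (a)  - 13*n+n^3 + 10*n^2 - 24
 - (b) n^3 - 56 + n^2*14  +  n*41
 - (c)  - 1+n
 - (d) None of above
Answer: d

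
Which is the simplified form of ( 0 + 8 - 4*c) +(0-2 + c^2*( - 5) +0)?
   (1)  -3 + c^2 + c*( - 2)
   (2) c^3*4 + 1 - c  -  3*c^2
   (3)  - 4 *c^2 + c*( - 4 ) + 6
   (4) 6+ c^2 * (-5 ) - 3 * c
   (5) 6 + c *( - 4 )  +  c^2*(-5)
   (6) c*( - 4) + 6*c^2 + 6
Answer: 5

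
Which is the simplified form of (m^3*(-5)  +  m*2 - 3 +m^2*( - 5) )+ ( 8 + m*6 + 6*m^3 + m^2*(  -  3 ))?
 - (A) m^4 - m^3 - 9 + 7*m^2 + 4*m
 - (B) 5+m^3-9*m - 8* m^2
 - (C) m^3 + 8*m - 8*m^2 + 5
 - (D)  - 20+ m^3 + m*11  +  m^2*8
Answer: C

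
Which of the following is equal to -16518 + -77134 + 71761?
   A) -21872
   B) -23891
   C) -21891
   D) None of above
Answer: C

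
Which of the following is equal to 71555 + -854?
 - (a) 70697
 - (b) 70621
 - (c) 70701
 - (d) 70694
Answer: c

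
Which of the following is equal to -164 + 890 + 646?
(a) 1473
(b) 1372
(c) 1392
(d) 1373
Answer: b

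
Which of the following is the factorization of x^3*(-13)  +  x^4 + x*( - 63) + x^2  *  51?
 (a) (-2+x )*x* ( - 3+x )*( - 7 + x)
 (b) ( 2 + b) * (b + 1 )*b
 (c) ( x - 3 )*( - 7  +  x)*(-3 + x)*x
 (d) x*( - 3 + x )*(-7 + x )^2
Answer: c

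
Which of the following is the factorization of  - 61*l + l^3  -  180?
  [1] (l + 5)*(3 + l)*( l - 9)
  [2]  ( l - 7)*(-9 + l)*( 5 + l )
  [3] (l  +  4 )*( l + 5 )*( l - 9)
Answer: 3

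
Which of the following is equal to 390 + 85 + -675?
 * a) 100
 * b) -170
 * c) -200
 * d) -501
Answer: c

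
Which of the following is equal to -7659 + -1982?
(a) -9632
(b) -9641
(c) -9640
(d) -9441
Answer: b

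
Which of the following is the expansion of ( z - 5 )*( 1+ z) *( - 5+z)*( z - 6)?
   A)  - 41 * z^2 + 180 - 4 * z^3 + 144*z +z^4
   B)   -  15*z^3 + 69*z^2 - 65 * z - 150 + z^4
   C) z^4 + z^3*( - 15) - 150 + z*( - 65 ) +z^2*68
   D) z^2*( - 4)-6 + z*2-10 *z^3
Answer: B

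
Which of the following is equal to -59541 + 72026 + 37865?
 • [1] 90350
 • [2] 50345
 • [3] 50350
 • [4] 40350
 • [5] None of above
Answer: 3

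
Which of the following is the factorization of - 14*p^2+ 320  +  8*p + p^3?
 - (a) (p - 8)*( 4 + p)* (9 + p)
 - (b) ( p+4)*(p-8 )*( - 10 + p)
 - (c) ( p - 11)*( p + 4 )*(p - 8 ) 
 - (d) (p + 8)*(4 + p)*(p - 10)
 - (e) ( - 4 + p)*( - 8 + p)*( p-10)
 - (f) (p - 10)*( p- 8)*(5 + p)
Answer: b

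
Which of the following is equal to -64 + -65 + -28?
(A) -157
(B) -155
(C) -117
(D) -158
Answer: A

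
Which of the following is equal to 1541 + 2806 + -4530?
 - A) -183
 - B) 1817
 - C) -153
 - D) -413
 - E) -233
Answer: A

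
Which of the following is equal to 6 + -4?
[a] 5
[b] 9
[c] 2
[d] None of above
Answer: c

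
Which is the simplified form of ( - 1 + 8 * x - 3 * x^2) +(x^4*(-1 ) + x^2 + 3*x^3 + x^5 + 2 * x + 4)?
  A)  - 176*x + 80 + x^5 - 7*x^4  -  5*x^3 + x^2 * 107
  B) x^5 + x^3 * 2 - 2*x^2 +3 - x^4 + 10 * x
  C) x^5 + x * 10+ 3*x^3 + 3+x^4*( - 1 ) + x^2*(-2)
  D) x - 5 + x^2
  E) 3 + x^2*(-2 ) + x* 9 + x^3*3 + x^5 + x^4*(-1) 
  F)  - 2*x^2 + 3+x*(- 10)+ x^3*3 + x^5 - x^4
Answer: C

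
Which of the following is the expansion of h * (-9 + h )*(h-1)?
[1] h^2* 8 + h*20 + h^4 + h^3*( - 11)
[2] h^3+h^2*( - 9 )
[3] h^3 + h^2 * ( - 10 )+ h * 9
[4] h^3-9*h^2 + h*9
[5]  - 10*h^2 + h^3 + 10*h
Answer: 3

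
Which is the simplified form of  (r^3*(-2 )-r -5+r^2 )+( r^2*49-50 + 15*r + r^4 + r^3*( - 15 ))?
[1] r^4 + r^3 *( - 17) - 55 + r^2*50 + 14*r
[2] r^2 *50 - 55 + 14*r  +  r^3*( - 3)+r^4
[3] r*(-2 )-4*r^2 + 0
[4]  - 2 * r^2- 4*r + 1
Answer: 1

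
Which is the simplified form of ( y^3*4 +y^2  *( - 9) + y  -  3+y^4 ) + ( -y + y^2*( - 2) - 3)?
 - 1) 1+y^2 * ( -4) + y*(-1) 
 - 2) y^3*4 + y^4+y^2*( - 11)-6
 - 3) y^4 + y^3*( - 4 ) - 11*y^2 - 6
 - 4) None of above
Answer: 2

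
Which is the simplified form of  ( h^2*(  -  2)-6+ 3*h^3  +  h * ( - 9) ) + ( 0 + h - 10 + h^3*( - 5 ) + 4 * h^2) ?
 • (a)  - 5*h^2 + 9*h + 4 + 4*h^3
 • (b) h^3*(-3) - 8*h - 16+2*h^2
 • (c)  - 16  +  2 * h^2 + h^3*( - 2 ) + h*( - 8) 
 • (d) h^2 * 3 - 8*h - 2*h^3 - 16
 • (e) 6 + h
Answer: c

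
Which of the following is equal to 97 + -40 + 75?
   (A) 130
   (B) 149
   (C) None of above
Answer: C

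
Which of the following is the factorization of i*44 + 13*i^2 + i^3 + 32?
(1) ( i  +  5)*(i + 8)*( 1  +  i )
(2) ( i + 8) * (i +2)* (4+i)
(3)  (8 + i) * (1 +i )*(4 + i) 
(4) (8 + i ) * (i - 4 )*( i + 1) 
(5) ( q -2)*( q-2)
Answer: 3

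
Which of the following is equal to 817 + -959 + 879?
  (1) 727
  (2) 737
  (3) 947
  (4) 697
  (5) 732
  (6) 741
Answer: 2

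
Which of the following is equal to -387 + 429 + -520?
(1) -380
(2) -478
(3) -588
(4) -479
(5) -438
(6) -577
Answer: 2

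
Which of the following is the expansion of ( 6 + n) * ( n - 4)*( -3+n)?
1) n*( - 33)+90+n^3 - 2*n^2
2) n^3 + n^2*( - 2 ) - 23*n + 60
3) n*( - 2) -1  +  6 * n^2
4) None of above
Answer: 4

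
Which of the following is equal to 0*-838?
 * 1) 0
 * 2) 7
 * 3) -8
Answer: 1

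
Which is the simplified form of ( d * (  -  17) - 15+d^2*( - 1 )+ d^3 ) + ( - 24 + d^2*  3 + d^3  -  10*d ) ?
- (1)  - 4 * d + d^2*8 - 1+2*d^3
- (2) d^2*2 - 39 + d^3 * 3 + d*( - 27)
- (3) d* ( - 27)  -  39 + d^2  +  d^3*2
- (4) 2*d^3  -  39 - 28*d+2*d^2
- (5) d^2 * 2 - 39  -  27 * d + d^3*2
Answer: 5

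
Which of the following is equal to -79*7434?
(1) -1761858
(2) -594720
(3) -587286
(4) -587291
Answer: 3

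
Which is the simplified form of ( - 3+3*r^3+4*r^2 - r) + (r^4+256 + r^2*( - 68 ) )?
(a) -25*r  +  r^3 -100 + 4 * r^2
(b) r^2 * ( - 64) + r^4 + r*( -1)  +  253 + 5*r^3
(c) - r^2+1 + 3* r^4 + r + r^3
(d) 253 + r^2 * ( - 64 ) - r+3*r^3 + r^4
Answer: d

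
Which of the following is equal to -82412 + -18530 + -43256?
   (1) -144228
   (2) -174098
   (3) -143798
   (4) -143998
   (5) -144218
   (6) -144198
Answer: 6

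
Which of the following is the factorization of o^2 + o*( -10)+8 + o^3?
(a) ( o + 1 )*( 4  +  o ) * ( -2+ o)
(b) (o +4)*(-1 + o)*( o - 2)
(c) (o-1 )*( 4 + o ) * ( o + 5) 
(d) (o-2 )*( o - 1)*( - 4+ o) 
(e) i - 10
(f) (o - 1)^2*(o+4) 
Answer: b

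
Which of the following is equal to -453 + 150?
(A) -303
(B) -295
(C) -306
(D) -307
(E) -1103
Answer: A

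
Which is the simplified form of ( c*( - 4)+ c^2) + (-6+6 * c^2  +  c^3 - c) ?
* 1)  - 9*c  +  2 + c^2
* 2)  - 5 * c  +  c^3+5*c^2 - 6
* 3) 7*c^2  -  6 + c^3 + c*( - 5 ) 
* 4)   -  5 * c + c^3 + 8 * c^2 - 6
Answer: 3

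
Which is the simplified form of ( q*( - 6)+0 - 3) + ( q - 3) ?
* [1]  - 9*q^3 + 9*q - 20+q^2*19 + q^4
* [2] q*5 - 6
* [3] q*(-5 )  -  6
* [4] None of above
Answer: 3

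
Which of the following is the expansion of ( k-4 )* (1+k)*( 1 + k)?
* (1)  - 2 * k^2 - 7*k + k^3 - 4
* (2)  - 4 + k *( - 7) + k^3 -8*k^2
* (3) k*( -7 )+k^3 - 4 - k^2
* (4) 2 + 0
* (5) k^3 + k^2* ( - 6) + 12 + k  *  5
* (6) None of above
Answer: 1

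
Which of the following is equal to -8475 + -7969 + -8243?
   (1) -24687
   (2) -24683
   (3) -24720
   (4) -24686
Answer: 1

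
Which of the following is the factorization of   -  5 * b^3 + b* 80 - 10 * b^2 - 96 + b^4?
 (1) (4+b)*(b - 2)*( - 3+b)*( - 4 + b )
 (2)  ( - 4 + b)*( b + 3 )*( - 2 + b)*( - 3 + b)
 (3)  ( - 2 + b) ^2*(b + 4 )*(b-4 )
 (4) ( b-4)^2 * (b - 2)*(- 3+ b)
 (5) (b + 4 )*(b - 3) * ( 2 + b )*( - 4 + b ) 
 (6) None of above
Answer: 1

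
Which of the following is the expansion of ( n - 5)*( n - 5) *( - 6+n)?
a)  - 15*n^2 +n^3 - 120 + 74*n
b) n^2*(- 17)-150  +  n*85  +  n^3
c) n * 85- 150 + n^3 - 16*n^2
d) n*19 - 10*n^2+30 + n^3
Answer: c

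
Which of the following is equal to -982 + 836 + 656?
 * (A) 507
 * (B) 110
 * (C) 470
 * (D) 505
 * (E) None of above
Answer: E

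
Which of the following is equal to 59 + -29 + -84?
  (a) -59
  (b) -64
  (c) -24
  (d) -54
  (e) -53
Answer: d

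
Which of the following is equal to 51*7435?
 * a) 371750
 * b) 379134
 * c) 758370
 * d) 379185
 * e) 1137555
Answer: d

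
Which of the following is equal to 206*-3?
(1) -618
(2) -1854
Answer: 1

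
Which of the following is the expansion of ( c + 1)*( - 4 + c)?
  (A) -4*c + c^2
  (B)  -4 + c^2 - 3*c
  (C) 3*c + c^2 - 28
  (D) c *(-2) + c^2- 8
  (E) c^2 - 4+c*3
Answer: B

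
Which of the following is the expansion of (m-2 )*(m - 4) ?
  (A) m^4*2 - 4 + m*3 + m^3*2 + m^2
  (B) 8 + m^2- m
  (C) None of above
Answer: C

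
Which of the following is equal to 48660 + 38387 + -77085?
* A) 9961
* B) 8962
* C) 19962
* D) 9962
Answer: D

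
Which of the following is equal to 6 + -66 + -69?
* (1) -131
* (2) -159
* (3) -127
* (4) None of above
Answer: 4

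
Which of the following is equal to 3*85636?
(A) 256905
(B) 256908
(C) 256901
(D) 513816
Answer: B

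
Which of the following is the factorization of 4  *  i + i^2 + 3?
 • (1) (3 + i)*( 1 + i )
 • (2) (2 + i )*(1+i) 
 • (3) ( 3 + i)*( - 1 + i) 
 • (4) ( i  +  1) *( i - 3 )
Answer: 1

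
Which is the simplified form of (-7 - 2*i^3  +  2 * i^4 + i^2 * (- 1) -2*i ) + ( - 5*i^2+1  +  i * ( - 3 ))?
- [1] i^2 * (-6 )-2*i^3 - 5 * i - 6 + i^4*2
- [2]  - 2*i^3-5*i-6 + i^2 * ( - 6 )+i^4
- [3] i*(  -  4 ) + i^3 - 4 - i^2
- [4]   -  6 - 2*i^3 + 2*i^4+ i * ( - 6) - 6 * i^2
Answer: 1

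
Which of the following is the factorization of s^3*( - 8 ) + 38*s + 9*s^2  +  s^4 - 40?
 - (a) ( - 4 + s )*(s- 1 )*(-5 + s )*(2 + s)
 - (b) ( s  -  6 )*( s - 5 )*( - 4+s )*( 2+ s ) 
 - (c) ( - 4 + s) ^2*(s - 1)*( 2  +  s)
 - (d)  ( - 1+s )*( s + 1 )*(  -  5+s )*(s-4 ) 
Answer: a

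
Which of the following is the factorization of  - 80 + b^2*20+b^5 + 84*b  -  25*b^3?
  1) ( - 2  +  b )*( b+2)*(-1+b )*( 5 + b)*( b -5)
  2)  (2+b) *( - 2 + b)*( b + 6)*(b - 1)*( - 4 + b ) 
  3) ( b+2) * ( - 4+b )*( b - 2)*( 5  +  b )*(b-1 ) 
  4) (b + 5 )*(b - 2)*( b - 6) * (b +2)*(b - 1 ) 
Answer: 3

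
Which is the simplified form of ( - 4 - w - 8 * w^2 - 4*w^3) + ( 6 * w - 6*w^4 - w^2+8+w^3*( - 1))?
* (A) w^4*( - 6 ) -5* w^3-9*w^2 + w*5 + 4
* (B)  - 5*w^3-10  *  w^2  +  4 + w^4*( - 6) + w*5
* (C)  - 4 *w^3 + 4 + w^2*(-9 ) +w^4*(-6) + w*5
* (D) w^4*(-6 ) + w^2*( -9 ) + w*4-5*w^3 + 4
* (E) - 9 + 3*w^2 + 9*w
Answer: A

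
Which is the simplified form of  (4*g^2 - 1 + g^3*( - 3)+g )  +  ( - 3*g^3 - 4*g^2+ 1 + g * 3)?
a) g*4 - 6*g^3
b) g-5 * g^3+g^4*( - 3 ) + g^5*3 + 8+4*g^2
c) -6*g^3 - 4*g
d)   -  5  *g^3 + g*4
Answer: a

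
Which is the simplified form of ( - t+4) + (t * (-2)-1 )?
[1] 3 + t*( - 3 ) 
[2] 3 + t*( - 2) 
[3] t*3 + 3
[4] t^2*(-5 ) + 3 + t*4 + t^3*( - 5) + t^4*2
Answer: 1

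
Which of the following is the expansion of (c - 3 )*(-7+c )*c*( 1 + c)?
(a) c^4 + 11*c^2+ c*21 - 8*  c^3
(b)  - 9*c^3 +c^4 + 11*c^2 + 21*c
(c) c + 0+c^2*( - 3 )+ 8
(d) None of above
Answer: b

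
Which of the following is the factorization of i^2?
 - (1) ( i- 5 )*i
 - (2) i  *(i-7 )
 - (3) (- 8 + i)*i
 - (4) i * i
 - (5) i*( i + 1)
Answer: 4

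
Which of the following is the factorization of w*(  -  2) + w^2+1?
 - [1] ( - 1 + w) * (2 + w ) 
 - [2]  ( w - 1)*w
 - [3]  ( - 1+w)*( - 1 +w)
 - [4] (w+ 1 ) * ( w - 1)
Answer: 3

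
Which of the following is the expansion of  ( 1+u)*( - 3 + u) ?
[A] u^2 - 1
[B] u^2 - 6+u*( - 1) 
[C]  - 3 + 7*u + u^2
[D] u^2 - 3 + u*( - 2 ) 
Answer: D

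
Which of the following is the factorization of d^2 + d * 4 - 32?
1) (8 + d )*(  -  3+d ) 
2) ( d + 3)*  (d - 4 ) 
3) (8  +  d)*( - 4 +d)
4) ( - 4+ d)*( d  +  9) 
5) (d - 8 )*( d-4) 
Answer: 3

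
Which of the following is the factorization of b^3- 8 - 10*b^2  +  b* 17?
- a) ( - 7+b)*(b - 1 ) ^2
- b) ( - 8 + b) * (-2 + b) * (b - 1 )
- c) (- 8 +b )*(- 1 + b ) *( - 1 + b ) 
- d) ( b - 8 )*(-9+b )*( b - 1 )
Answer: c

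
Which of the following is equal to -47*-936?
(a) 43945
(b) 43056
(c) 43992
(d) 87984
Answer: c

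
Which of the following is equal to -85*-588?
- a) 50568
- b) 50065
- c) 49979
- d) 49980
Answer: d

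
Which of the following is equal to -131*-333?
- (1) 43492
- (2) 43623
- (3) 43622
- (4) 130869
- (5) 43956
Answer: 2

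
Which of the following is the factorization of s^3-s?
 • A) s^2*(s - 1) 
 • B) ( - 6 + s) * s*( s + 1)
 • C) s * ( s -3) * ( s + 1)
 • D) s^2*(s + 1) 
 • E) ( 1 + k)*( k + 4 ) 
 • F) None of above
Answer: F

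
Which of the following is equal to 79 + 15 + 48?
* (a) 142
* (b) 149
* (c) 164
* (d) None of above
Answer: a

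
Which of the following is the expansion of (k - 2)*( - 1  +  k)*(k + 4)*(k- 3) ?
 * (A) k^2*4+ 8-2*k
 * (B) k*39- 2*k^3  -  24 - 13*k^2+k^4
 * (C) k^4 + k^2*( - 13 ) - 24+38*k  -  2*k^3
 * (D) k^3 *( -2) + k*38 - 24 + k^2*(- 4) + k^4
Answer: C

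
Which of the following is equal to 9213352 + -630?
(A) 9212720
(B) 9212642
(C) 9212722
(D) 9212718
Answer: C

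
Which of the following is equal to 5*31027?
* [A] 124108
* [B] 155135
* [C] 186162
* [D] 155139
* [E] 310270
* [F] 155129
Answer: B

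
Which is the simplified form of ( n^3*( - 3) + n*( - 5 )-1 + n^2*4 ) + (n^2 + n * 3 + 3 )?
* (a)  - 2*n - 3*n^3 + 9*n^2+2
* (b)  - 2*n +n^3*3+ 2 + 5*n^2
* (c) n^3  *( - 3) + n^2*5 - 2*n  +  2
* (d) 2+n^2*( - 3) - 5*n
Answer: c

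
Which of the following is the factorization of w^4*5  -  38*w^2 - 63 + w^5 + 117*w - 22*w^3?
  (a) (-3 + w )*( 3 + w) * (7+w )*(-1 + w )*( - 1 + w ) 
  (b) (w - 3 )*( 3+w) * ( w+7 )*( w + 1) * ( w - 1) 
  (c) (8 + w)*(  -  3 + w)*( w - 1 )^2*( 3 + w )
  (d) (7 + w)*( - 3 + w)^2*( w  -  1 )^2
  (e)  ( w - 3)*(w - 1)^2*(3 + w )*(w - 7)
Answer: a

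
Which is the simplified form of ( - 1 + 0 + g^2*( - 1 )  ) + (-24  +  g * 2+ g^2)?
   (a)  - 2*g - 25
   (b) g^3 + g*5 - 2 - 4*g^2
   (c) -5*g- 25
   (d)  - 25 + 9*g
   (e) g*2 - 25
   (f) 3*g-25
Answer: e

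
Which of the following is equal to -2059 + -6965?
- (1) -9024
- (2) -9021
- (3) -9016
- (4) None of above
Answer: 1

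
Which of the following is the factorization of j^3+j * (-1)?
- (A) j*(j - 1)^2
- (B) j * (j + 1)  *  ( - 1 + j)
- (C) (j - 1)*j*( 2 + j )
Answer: B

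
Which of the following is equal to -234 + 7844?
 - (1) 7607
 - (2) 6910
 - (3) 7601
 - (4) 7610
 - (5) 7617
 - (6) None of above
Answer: 4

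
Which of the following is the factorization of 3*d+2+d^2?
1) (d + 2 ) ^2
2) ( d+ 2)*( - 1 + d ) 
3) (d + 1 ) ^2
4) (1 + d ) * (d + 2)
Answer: 4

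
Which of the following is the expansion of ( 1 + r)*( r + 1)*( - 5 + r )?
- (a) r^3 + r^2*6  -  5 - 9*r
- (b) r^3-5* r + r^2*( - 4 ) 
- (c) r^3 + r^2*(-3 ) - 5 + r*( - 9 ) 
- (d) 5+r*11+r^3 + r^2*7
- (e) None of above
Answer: c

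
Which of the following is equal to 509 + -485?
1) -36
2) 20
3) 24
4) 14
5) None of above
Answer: 3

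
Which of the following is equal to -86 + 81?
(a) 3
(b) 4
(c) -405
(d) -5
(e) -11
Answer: d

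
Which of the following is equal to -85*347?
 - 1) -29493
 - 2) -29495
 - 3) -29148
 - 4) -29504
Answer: 2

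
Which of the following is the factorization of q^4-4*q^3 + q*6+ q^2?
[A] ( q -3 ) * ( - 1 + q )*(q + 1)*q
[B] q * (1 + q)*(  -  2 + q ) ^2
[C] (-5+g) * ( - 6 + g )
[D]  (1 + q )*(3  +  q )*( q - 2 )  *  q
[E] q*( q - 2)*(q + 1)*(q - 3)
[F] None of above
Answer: E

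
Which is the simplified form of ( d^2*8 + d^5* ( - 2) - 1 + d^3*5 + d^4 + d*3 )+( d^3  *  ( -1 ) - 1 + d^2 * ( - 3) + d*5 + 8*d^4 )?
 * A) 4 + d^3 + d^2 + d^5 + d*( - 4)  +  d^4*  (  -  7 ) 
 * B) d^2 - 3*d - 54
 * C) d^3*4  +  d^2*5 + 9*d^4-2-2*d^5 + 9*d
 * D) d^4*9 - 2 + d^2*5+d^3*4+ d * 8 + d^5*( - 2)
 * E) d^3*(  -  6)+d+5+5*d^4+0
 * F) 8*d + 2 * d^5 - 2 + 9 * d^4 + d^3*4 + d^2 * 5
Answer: D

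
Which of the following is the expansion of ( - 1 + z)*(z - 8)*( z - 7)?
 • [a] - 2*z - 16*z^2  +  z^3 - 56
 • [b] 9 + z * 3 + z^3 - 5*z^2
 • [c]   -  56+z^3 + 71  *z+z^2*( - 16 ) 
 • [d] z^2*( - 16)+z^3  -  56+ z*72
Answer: c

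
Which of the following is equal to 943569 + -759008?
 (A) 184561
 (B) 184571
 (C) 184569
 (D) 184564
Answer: A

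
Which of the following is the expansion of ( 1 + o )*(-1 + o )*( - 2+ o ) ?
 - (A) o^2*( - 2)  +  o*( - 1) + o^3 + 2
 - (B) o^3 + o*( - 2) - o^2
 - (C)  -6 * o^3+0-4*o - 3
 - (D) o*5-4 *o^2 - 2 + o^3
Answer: A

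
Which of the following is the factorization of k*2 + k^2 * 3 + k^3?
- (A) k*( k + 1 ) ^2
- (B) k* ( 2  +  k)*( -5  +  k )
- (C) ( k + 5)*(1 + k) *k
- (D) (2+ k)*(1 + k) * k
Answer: D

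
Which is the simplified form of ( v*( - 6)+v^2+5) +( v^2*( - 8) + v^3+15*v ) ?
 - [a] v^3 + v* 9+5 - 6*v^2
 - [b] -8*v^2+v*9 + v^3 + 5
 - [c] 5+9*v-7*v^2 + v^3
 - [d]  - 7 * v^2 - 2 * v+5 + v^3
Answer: c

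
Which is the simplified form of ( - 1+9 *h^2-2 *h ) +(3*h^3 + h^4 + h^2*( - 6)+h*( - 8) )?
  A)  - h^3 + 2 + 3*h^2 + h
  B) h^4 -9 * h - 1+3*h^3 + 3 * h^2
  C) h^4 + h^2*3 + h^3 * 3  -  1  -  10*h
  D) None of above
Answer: C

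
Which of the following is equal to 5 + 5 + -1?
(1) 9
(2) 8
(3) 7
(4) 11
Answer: 1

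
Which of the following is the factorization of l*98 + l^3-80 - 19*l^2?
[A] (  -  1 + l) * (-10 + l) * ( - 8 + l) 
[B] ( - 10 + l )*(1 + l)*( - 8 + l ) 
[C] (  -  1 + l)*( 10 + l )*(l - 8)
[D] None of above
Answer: A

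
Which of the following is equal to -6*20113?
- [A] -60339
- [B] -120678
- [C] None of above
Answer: B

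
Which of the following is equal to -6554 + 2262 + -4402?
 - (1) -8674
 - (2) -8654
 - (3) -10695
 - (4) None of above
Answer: 4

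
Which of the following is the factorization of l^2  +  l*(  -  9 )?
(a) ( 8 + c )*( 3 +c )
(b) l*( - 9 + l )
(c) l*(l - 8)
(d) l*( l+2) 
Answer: b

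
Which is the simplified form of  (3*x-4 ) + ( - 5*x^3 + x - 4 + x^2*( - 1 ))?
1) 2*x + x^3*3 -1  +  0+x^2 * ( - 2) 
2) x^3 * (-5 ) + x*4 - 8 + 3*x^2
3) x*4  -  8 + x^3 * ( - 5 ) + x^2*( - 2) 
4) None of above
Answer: 4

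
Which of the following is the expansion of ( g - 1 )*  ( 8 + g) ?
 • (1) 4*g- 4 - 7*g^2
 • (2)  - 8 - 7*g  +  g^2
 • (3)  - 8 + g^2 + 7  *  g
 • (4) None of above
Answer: 3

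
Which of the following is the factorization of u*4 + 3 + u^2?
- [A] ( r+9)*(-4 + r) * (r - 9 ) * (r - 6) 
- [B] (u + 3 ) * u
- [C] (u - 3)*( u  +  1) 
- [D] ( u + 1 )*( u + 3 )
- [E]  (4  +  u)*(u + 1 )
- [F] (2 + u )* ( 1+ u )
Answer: D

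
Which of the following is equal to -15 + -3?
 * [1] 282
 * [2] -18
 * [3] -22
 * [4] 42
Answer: 2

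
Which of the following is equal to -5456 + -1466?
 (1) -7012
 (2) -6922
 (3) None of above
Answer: 2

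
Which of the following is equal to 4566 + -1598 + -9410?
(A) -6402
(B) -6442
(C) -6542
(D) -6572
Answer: B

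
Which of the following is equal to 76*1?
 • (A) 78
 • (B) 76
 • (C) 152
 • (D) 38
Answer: B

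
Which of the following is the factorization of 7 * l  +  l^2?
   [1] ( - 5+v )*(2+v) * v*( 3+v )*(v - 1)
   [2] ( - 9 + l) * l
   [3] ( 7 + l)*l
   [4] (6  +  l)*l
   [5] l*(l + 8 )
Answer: 3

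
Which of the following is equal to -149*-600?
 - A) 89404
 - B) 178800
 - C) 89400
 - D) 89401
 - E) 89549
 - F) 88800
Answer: C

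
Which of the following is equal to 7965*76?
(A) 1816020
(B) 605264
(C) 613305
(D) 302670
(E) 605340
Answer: E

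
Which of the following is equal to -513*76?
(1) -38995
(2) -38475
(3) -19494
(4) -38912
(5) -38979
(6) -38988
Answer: 6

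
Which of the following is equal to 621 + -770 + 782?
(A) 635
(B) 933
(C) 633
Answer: C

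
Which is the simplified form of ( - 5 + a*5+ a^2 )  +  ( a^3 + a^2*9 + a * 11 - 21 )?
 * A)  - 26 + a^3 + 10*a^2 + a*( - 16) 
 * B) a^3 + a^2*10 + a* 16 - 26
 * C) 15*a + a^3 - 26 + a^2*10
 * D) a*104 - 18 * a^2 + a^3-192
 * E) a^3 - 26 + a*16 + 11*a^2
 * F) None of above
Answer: B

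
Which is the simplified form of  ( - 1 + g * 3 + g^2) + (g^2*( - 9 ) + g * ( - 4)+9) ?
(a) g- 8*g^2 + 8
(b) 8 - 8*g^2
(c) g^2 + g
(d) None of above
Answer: d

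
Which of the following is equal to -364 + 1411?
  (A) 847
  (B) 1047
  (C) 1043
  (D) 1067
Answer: B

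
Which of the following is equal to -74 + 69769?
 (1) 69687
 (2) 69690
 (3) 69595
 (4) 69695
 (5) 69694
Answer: 4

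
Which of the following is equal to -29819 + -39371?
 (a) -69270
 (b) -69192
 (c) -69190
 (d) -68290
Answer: c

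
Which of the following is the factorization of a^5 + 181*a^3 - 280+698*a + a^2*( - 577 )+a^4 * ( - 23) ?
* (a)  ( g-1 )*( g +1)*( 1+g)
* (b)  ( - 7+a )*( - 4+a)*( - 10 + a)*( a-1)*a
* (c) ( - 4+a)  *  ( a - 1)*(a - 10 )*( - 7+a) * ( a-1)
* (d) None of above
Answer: c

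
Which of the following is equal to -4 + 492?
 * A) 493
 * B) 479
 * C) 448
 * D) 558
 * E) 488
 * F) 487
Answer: E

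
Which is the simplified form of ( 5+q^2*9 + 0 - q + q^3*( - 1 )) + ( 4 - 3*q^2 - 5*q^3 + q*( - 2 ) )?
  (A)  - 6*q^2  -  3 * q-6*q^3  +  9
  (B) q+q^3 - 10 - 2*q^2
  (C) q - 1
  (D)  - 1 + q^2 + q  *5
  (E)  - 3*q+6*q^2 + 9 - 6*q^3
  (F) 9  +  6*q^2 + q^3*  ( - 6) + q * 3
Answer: E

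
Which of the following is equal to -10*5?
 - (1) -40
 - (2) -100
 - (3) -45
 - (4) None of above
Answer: 4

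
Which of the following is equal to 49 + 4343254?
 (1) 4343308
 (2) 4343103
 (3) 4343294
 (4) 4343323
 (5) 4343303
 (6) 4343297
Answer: 5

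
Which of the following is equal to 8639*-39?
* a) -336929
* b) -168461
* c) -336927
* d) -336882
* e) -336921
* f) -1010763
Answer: e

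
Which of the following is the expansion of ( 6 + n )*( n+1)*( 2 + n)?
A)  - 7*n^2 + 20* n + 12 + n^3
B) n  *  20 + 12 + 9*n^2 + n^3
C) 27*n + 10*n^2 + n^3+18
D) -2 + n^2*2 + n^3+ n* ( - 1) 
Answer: B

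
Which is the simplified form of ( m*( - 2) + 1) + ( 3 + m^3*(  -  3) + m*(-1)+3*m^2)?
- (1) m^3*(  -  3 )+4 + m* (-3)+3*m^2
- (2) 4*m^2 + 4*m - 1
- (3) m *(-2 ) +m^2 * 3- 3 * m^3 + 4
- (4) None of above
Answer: 1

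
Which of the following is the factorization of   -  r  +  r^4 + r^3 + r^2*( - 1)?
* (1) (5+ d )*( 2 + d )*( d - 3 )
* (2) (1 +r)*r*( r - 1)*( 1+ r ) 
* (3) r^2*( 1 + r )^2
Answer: 2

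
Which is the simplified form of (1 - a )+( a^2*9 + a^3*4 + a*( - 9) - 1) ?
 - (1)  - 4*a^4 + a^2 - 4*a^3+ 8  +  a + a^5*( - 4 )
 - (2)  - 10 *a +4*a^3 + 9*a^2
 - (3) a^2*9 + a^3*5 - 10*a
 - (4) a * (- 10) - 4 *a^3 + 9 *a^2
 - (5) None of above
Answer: 2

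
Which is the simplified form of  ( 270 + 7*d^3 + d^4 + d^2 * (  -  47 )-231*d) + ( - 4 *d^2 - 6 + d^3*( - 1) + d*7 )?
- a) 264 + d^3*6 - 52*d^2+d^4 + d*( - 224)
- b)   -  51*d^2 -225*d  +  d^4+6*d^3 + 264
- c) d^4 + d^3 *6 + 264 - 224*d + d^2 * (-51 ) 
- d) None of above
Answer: c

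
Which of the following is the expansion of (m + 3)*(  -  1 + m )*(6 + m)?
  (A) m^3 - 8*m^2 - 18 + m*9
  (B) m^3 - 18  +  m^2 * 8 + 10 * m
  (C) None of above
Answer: C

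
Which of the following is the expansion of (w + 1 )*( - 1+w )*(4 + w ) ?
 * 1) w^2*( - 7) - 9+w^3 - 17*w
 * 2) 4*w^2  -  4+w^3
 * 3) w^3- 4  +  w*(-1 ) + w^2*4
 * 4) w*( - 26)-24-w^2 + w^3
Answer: 3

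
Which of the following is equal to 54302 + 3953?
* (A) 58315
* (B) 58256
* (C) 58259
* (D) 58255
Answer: D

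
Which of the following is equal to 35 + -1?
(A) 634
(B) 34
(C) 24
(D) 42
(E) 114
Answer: B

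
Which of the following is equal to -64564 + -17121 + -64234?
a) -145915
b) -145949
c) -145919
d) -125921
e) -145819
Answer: c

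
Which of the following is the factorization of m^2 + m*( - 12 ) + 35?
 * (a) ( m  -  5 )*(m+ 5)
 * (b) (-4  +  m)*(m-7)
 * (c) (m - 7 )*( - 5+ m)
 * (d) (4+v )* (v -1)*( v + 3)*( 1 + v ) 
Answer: c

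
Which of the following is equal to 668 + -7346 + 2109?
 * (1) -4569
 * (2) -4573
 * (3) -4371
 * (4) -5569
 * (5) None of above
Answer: 1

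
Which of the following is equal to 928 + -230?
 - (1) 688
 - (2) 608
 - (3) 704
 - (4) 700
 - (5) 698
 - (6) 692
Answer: 5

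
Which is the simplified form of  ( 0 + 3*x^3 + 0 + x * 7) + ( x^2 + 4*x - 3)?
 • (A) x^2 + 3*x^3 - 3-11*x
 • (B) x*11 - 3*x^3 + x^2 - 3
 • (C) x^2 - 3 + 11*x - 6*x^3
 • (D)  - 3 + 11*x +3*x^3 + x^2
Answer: D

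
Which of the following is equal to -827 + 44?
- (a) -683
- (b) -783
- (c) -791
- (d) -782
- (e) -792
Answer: b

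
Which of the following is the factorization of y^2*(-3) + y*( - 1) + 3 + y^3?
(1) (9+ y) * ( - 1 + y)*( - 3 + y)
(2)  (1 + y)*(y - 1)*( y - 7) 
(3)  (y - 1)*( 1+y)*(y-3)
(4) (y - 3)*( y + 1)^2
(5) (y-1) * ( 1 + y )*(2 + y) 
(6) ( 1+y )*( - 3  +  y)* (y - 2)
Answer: 3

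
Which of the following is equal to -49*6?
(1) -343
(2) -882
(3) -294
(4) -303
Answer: 3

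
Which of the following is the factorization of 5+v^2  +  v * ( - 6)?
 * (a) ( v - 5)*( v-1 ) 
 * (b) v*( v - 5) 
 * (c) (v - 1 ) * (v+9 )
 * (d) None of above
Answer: a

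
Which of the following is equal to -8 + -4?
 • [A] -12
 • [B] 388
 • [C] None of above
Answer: A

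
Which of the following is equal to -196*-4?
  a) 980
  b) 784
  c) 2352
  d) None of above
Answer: b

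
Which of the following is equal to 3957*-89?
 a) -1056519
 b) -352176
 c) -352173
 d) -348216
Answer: c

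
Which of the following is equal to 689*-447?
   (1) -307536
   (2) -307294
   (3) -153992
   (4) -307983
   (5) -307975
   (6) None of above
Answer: 4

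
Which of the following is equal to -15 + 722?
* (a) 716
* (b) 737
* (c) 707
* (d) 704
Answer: c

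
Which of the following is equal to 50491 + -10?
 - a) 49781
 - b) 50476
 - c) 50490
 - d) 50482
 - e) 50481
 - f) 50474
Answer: e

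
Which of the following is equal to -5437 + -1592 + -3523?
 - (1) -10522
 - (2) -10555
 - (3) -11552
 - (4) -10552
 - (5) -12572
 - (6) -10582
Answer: 4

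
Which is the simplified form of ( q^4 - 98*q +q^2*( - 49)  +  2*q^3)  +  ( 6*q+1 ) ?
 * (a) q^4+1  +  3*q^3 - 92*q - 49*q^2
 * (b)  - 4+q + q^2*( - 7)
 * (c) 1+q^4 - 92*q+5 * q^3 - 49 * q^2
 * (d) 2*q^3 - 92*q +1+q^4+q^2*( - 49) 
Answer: d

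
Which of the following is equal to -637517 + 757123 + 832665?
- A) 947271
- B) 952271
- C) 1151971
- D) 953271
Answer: B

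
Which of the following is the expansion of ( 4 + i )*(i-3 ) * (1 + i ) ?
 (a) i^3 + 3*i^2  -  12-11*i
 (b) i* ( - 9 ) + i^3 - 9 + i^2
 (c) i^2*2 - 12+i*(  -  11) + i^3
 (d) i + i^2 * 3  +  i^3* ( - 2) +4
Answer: c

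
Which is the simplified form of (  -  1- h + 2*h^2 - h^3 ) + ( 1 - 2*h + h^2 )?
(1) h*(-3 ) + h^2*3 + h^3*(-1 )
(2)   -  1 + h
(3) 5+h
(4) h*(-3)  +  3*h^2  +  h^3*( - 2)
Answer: 1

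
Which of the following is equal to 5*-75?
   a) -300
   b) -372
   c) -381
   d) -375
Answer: d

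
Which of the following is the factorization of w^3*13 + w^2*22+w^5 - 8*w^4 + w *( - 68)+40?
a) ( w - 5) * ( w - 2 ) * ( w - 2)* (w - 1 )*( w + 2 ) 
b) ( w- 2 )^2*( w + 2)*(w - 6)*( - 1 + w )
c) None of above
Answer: a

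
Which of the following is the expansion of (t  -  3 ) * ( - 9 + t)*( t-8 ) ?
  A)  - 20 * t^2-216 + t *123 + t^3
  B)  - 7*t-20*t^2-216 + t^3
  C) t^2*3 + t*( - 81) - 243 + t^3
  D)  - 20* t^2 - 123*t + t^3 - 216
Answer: A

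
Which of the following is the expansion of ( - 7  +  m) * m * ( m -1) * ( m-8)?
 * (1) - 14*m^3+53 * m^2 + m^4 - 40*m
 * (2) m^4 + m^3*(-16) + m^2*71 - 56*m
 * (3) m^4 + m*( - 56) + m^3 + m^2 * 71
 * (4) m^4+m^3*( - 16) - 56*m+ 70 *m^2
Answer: 2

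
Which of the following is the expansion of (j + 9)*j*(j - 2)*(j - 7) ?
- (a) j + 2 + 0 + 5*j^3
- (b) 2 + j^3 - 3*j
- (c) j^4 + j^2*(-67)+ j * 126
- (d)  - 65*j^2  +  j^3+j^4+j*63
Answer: c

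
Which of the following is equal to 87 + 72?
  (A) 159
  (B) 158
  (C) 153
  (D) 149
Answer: A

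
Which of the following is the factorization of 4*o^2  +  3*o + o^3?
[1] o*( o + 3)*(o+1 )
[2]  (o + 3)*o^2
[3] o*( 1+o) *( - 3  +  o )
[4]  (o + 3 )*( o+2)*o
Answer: 1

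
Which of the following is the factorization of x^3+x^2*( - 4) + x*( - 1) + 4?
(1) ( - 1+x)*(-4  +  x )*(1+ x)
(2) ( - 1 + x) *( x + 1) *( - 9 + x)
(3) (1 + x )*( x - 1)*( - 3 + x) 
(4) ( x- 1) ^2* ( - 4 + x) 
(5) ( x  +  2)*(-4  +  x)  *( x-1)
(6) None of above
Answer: 1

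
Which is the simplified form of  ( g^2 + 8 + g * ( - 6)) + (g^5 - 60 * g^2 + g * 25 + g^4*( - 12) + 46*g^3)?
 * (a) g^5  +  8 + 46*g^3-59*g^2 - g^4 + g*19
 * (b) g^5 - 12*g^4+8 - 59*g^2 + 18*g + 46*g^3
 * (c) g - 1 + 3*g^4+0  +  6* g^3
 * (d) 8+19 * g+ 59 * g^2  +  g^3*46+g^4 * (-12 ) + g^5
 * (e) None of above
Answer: e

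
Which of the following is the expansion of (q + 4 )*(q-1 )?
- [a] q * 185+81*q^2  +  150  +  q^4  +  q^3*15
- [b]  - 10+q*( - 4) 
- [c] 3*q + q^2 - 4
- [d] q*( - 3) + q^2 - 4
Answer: c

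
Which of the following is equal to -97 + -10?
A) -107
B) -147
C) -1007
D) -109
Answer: A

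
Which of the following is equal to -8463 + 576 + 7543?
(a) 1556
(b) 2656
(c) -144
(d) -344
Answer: d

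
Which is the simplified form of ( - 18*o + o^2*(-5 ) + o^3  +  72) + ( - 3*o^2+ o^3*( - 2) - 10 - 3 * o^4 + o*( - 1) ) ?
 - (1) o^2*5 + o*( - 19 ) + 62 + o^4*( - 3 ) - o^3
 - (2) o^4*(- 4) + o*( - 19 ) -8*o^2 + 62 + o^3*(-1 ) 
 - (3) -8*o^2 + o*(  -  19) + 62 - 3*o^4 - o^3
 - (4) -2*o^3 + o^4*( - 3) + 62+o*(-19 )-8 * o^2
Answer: 3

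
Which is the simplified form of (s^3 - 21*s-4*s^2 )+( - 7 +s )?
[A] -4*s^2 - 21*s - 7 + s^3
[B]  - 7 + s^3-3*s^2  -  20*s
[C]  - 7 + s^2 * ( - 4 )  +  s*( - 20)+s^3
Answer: C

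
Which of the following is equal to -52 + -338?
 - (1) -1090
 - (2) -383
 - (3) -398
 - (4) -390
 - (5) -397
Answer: 4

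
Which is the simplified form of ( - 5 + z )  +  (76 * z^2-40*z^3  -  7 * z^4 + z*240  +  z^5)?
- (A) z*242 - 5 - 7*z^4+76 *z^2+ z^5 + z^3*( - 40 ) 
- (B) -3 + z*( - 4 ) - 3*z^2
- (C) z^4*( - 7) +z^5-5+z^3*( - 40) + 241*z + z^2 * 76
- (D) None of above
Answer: C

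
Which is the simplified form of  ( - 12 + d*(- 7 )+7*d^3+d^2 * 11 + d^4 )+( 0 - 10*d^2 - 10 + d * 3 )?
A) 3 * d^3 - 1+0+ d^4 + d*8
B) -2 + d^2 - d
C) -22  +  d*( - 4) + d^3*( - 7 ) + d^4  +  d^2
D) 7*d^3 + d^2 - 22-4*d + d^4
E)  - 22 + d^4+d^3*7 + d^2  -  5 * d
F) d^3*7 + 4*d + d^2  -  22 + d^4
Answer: D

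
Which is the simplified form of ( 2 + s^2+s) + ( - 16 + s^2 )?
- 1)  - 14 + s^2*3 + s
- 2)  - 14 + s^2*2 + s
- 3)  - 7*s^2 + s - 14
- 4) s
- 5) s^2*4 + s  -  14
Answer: 2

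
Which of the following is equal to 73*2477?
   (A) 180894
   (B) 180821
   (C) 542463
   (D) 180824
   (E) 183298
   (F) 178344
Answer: B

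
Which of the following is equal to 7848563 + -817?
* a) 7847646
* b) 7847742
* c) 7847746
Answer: c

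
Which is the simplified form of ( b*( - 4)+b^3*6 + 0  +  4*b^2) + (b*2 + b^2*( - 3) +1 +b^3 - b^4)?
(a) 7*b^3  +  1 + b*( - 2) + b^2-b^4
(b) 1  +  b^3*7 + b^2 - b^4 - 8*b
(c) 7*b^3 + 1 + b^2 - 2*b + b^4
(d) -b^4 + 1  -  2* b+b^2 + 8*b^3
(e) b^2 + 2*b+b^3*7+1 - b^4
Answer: a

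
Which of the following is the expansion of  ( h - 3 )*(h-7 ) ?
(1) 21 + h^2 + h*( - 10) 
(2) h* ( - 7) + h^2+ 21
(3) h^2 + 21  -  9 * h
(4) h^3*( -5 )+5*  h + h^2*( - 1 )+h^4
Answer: 1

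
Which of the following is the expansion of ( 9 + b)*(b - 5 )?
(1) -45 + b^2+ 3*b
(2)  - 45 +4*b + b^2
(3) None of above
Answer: 2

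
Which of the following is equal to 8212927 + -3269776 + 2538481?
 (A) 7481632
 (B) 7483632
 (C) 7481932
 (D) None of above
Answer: A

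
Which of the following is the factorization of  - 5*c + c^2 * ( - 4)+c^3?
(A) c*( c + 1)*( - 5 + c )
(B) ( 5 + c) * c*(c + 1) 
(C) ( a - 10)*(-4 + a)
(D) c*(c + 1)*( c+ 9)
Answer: A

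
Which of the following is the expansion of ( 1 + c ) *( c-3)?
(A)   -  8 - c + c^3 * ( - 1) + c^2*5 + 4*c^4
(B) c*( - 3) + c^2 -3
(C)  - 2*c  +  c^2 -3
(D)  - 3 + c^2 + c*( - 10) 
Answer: C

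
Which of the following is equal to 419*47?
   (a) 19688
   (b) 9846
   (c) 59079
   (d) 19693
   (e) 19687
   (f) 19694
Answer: d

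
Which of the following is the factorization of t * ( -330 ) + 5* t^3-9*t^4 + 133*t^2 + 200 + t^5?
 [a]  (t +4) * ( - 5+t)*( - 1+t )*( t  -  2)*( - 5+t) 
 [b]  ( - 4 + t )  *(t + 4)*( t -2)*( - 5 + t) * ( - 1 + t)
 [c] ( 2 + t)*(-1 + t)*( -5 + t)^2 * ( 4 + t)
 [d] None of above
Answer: a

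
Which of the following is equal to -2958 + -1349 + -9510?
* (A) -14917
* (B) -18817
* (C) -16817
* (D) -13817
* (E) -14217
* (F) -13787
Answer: D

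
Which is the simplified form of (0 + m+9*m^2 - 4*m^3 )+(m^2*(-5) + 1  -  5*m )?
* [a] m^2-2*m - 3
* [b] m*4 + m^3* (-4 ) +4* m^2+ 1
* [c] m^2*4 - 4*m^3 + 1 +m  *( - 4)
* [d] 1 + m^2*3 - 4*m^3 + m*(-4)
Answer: c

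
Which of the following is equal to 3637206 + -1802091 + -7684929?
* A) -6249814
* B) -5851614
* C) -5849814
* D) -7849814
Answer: C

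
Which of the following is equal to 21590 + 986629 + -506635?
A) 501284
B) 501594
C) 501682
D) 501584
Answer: D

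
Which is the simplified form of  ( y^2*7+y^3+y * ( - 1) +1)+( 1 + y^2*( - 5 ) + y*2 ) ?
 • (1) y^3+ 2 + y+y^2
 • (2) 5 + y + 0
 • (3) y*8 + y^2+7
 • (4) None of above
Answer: 4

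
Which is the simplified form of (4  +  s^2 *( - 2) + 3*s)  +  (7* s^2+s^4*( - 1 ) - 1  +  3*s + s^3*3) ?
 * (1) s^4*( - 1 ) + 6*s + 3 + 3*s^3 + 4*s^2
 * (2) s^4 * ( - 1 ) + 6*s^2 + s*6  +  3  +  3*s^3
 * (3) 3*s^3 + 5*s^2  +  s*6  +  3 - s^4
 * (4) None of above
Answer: 3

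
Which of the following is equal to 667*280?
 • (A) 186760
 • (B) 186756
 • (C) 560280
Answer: A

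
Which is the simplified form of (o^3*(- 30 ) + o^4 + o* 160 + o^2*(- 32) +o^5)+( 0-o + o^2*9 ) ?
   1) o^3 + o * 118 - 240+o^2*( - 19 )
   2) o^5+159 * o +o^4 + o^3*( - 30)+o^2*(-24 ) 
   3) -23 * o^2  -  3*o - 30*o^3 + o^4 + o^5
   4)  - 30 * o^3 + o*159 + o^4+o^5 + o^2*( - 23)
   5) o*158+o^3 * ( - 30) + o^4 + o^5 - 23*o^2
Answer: 4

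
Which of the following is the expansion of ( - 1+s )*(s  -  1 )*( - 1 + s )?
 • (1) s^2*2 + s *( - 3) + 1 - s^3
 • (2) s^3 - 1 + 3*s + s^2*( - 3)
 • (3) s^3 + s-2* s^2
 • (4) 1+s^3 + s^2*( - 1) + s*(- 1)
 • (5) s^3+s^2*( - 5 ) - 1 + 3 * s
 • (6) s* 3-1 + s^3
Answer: 2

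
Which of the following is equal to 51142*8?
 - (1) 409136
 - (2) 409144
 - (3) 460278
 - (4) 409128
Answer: 1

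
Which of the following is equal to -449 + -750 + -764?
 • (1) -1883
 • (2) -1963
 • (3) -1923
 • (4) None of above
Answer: 2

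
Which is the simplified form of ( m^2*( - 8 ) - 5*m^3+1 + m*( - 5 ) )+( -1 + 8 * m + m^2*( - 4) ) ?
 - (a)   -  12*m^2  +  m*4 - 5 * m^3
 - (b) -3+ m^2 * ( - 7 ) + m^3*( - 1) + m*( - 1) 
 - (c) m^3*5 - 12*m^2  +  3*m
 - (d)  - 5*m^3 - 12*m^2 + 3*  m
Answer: d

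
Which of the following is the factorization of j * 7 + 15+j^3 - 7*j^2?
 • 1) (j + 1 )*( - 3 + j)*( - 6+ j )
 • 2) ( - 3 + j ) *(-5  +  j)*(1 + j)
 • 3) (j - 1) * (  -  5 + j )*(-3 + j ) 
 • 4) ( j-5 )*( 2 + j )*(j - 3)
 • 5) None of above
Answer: 2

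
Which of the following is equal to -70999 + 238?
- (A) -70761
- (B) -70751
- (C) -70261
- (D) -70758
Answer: A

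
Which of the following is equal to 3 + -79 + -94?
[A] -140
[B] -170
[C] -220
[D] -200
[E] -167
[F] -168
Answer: B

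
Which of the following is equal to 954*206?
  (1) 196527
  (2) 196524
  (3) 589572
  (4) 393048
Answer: 2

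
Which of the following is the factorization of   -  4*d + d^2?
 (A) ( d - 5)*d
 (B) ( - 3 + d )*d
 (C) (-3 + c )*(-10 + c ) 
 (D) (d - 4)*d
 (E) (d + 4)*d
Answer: D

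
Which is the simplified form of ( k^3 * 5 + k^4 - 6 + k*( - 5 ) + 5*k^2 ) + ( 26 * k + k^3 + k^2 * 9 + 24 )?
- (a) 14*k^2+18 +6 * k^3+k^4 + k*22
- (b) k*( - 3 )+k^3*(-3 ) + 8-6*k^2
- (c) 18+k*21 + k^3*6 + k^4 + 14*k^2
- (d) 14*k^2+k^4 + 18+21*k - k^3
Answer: c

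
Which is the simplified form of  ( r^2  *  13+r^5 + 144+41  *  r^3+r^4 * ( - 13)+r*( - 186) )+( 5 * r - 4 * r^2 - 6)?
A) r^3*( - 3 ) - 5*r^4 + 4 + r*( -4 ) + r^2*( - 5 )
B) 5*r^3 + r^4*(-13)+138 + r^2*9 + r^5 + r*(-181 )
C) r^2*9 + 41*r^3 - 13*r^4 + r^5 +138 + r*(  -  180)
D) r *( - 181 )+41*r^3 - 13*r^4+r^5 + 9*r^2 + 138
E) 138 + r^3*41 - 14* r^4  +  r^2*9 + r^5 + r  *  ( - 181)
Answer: D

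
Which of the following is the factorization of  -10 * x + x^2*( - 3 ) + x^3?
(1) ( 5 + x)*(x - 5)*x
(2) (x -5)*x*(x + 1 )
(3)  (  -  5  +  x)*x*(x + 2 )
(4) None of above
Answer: 3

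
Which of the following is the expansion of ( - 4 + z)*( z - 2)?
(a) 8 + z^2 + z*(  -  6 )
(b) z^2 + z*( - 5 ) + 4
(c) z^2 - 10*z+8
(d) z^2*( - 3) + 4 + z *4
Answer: a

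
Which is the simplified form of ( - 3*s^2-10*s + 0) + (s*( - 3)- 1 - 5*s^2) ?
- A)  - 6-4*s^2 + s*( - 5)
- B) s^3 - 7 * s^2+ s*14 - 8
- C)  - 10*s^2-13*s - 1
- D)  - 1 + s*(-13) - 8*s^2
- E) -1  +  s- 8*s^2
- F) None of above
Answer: D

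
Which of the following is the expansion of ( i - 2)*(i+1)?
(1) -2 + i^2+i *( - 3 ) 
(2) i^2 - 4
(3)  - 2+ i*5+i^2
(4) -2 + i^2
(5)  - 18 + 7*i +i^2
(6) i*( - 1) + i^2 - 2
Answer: 6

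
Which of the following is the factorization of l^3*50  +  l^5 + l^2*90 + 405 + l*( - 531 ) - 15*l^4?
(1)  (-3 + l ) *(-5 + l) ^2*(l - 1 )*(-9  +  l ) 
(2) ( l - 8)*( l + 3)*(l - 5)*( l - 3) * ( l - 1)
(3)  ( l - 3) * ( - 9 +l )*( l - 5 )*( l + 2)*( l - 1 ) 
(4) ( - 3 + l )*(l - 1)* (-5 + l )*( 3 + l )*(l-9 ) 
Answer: 4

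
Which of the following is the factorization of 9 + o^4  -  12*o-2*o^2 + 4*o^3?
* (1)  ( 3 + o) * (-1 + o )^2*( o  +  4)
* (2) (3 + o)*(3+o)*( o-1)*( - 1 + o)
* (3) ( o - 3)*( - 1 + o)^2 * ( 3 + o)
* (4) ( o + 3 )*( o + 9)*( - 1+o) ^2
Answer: 2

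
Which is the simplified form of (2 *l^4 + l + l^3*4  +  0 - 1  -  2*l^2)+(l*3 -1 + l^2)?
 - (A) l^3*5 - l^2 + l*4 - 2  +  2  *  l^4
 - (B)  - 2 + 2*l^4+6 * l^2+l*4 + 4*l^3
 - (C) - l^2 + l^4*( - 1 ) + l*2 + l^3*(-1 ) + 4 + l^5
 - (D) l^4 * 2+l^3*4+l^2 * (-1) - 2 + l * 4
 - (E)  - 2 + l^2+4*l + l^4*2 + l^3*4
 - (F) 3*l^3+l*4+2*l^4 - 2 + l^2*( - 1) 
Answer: D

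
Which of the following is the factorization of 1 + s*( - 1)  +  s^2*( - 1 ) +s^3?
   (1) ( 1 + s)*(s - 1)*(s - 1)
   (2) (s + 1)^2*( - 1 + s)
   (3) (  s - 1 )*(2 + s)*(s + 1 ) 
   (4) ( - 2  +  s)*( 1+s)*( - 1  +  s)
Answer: 1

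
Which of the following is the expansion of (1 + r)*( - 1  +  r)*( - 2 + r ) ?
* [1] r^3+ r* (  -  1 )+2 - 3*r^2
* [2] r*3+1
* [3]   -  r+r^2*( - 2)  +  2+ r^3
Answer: 3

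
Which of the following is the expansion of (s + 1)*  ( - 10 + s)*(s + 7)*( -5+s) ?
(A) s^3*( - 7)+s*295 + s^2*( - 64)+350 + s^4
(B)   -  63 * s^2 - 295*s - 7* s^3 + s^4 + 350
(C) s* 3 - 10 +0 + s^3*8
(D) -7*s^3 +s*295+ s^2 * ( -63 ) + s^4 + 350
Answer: D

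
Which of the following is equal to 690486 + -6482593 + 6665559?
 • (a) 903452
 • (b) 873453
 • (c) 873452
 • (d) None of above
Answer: c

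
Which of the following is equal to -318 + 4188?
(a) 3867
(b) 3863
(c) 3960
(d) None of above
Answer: d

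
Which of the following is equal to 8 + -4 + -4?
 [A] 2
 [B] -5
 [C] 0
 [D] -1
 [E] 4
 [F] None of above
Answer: C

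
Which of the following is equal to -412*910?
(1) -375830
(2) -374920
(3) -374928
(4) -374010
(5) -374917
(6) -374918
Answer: 2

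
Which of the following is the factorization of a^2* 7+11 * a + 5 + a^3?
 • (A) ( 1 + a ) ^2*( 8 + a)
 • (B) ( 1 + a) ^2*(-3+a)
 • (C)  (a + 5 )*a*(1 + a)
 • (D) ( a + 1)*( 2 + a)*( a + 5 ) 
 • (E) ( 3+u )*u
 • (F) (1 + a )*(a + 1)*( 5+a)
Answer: F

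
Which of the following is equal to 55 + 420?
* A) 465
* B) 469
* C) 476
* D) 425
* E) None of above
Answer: E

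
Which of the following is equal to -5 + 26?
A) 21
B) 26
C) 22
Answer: A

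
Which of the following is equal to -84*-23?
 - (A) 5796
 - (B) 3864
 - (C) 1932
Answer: C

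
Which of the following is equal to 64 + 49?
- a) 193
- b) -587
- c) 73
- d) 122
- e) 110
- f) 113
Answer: f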